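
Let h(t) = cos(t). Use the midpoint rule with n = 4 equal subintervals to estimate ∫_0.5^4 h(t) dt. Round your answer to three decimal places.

-1.277

Δt = (4 − 0.5)/4 = 0.875.
Midpoints: 0.9375, 1.8125, 2.6875, 3.5625.
h(0.9375) ≈ 0.592, h(1.8125) ≈ -0.239, h(2.6875) ≈ -0.899, h(3.5625) ≈ -0.913.
Sum = Δt · [h(0.9375) + h(1.8125) + h(2.6875) + h(3.5625)].
Sum ≈ -1.277.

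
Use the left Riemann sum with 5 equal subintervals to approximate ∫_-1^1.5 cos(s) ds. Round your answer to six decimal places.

1.917885

Δs = (1.5 − (-1))/5 = 0.5.
Left endpoints: -1, -0.5, 0, 0.5, 1.
f(-1) ≈ 0.540302, f(-0.5) ≈ 0.877583, f(0) ≈ 1.000000, f(0.5) ≈ 0.877583, f(1) ≈ 0.540302.
Sum = Δs · [f(-1) + f(-0.5) + f(0) + f(0.5) + f(1)].
Sum ≈ 1.917885.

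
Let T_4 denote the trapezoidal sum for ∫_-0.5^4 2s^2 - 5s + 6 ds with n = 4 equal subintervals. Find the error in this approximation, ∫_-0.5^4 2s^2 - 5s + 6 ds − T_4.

Exact integral: ∫_-0.5^4 f(s) ds = 30.375.
T_4 = 32.2734375.
Error = 30.375 − 32.2734375 = -1.8984375.

-1.8984375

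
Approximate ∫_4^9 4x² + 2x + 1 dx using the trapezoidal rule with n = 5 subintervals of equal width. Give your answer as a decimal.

Δx = (9 − 4)/5 = 1.
f(4) = 73, f(5) = 111, f(6) = 157, f(7) = 211, f(8) = 273, f(9) = 343.
T_5 = (Δx/2)·[f(x_0) + 2f(x_1) + ... + 2f(x_{4}) + f(x_5)].
Sum = 960.

960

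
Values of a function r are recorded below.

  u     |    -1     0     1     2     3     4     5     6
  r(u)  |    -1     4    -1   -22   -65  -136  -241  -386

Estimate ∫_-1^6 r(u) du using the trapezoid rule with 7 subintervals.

Δu = 1.
T_7 = (1/2)·[(-1) + 2·4 + 2·(-1) + 2·(-22) + 2·(-65) + 2·(-136) + 2·(-241) + (-386)] = -654.5.

-654.5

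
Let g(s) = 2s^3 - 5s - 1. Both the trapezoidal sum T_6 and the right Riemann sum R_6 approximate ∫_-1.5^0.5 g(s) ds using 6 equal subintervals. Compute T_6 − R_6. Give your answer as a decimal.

T_6 ≈ 0.388889.
R_6 ≈ -0.111111.
T_6 − R_6 = 0.5.

0.5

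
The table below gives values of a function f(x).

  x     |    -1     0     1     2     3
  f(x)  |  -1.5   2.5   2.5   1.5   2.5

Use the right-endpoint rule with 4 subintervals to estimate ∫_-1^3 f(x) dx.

9

Δx = 1.
Sum = 1·[2.5 + 2.5 + 1.5 + 2.5] = 9.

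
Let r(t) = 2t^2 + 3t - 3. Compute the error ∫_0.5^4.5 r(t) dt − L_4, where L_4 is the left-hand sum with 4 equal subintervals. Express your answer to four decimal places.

24.6667

Exact integral: ∫_0.5^4.5 r(t) dt ≈ 78.666667.
L_4 = 54.
Error ≈ 78.666667 − 54 ≈ 24.6667.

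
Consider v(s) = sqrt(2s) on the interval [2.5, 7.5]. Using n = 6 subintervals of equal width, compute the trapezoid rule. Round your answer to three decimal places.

15.627

Δs = (7.5 − 2.5)/6 = 5/6.
v(2.5) ≈ 2.236, v(10/3) ≈ 2.582, v(25/6) ≈ 2.887, v(5) ≈ 3.162, v(35/6) ≈ 3.416, v(20/3) ≈ 3.651, v(7.5) ≈ 3.873.
T_6 = (Δs/2)·[v(s_0) + 2v(s_1) + ... + 2v(s_{5}) + v(s_6)].
Sum ≈ 15.627.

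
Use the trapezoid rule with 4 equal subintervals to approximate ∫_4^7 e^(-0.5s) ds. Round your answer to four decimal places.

Δs = (7 − 4)/4 = 0.75.
f(4) ≈ 0.1353, f(4.75) ≈ 0.0930, f(5.5) ≈ 0.0639, f(6.25) ≈ 0.0439, f(7) ≈ 0.0302.
T_4 = (Δs/2)·[f(s_0) + 2f(s_1) + 2f(s_2) + 2f(s_3) + f(s_4)].
Sum ≈ 0.2127.

0.2127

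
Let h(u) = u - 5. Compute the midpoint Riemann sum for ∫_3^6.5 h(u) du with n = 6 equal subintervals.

-0.875

Δu = (6.5 − 3)/6 = 7/12.
Midpoints: 79/24, 3.875, 107/24, 121/24, 5.625, 149/24.
h(79/24) = -41/24, h(3.875) = -1.125, h(107/24) = -13/24, h(121/24) = 1/24, h(5.625) = 0.625, h(149/24) = 29/24.
Sum = Δu · [h(79/24) + h(3.875) + h(107/24) + ...].
Sum = -0.875.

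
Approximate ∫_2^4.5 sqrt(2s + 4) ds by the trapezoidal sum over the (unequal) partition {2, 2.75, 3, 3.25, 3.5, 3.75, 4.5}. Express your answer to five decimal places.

Subinterval widths: 0.75, 0.25, 0.25, 0.25, 0.25, 0.75.
f(2) ≈ 2.82843, f(2.75) ≈ 3.08221, f(3) ≈ 3.16228, f(3.25) ≈ 3.24037, f(3.5) ≈ 3.31662, f(3.75) ≈ 3.39116, f(4.5) ≈ 3.60555.
On each subinterval the trapezoid contributes (Δs_i/2)·[f(s_{i-1}) + f(s_i)].
Sum ≈ 8.07925.

8.07925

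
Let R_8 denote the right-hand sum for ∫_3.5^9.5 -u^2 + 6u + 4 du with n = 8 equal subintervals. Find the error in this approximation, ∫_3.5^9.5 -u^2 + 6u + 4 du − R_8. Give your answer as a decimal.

Exact integral: ∫_3.5^9.5 f(u) du = -13.5.
R_8 = -29.8125.
Error = -13.5 − (-29.8125) = 16.3125.

16.3125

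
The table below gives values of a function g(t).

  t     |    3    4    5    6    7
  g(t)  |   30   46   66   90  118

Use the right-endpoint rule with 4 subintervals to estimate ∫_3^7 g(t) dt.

Δt = 1.
Sum = 1·[46 + 66 + 90 + 118] = 320.

320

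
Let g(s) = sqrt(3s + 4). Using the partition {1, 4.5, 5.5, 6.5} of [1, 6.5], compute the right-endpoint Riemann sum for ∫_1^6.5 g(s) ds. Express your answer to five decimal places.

24.01692

Subinterval widths: 3.5, 1, 1.
Right endpoints: 4.5, 5.5, 6.5.
g(4.5) ≈ 4.18330, g(5.5) ≈ 4.52769, g(6.5) ≈ 4.84768.
Sum = Σ Δs_i · g(s_i).
Sum ≈ 24.01692.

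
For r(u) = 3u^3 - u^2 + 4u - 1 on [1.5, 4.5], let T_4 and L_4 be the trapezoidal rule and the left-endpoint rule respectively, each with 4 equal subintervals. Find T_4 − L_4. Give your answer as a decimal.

96.46875

T_4 = 314.8125.
L_4 = 218.34375.
T_4 − L_4 = 96.46875.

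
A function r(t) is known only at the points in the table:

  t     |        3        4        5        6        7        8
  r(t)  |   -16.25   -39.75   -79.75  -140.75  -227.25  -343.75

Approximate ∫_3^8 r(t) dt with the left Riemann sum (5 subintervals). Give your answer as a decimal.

Δt = 1.
Sum = 1·[(-16.25) + (-39.75) + (-79.75) + (-140.75) + (-227.25)] = -503.75.

-503.75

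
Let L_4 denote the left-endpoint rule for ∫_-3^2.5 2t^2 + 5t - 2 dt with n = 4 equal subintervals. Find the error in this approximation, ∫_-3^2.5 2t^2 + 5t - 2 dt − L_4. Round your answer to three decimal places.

11.659

Exact integral: ∫_-3^2.5 f(t) dt ≈ 10.54167.
L_4 = -1.1171875.
Error ≈ 10.54167 − (-1.1171875) ≈ 11.659.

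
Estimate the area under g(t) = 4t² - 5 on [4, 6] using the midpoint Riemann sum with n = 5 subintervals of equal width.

192.56

Δt = (6 − 4)/5 = 0.4.
Midpoints: 4.2, 4.6, 5, 5.4, 5.8.
g(4.2) = 65.56, g(4.6) = 79.64, g(5) = 95, g(5.4) = 111.64, g(5.8) = 129.56.
Sum = Δt · [g(4.2) + g(4.6) + g(5) + g(5.4) + g(5.8)].
Sum = 192.56.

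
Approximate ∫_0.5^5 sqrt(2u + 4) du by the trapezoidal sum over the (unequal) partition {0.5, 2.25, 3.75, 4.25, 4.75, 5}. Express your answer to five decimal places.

Subinterval widths: 1.75, 1.5, 0.5, 0.5, 0.25.
f(0.5) ≈ 2.23607, f(2.25) ≈ 2.91548, f(3.75) ≈ 3.39116, f(4.25) ≈ 3.53553, f(4.75) ≈ 3.67423, f(5) ≈ 3.74166.
On each subinterval the trapezoid contributes (Δu_i/2)·[f(u_{i-1}) + f(u_i)].
Sum ≈ 13.69868.

13.69868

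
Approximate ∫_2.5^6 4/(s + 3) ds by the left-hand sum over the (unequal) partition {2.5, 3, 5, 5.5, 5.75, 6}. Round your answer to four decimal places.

2.1789

Subinterval widths: 0.5, 2, 0.5, 0.25, 0.25.
Left endpoints: 2.5, 3, 5, 5.5, 5.75.
f(2.5) = 8/11, f(3) = 2/3, f(5) = 0.5, f(5.5) = 8/17, f(5.75) = 16/35.
Sum = Σ Δs_i · f(s_i).
Sum ≈ 2.1789.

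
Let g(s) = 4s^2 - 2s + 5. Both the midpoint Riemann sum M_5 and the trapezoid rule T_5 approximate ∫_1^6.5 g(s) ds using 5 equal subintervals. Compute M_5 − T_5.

M_5 = 348.865.
T_5 = 355.52.
M_5 − T_5 = -6.655.

-6.655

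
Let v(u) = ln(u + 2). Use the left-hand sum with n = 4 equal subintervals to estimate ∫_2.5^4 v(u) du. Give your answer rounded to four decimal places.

2.4276

Δu = (4 − 2.5)/4 = 0.375.
Left endpoints: 2.5, 2.875, 3.25, 3.625.
v(2.5) ≈ 1.5041, v(2.875) ≈ 1.5841, v(3.25) ≈ 1.6582, v(3.625) ≈ 1.7272.
Sum = Δu · [v(2.5) + v(2.875) + v(3.25) + v(3.625)].
Sum ≈ 2.4276.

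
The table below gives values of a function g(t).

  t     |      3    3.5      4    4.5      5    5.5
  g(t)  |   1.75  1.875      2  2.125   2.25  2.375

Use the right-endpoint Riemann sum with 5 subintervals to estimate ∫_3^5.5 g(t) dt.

Δt = 0.5.
Sum = 0.5·[1.875 + 2 + 2.125 + 2.25 + 2.375] = 5.3125.

5.3125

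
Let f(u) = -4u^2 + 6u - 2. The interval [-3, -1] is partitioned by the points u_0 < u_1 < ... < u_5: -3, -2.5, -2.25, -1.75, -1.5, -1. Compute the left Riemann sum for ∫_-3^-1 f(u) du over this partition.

-72.5625

Subinterval widths: 0.5, 0.25, 0.5, 0.25, 0.5.
Left endpoints: -3, -2.5, -2.25, -1.75, -1.5.
f(-3) = -56, f(-2.5) = -42, f(-2.25) = -35.75, f(-1.75) = -24.75, f(-1.5) = -20.
Sum = Σ Δu_i · f(u_i).
Sum = -72.5625.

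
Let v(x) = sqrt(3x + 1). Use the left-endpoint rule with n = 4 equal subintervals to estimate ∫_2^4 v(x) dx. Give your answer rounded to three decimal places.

Δx = (4 − 2)/4 = 0.5.
Left endpoints: 2, 2.5, 3, 3.5.
v(2) ≈ 2.646, v(2.5) ≈ 2.915, v(3) ≈ 3.162, v(3.5) ≈ 3.391.
Sum = Δx · [v(2) + v(2.5) + v(3) + v(3.5)].
Sum ≈ 6.057.

6.057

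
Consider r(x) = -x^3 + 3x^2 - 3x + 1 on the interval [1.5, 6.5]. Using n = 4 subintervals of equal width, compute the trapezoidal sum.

Δx = (6.5 − 1.5)/4 = 1.25.
r(1.5) = -0.125, r(2.75) = -5.359375, r(4) = -27, r(5.25) = -76.765625, r(6.5) = -166.375.
T_4 = (Δx/2)·[r(x_0) + 2r(x_1) + 2r(x_2) + 2r(x_3) + r(x_4)].
Sum = -240.46875.

-240.46875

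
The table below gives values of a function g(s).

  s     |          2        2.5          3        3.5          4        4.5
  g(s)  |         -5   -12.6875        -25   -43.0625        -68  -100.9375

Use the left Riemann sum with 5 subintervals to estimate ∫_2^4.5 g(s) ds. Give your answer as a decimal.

Δs = 0.5.
Sum = 0.5·[(-5) + (-12.6875) + (-25) + (-43.0625) + (-68)] = -76.875.

-76.875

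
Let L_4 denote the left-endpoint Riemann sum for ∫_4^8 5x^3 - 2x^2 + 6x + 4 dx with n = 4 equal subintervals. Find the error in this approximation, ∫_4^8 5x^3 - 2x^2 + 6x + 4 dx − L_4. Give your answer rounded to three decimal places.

1025.333

Exact integral: ∫_4^8 f(x) dx ≈ 4661.33333.
L_4 = 3636.
Error ≈ 4661.33333 − 3636 ≈ 1025.333.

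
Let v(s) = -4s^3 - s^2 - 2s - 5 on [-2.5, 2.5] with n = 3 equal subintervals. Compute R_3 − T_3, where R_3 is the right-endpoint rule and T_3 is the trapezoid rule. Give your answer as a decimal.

-112.5

R_3 ≈ -150.231481.
T_3 ≈ -37.731481.
R_3 − T_3 = -112.5.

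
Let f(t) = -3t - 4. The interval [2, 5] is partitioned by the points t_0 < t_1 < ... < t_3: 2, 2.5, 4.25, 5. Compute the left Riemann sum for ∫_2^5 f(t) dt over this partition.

Subinterval widths: 0.5, 1.75, 0.75.
Left endpoints: 2, 2.5, 4.25.
f(2) = -10, f(2.5) = -11.5, f(4.25) = -16.75.
Sum = Σ Δt_i · f(t_i).
Sum = -37.6875.

-37.6875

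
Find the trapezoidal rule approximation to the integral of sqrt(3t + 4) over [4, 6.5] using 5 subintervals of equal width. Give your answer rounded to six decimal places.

Δt = (6.5 − 4)/5 = 0.5.
f(4) ≈ 4.000000, f(4.5) ≈ 4.183300, f(5) ≈ 4.358899, f(5.5) ≈ 4.527693, f(6) ≈ 4.690416, f(6.5) ≈ 4.847680.
T_5 = (Δt/2)·[f(t_0) + 2f(t_1) + ... + 2f(t_{4}) + f(t_5)].
Sum ≈ 11.092074.

11.092074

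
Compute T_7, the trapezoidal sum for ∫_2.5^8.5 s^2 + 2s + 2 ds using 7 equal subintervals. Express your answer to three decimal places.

278.235

Δs = (8.5 − 2.5)/7 = 6/7.
f(2.5) = 13.25, f(47/14) = 3917/196, f(59/14) = 5525/196, f(71/14) = 7421/196, f(83/14) = 9605/196, f(95/14) = 12077/196, f(107/14) = 14837/196, f(8.5) = 91.25.
T_7 = (Δs/2)·[f(s_0) + 2f(s_1) + ... + 2f(s_{6}) + f(s_7)].
Sum ≈ 278.235.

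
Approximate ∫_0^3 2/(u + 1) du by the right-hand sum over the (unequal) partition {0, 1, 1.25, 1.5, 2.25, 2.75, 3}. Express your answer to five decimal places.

2.27543

Subinterval widths: 1, 0.25, 0.25, 0.75, 0.5, 0.25.
Right endpoints: 1, 1.25, 1.5, 2.25, 2.75, 3.
f(1) = 1, f(1.25) = 8/9, f(1.5) = 0.8, f(2.25) = 8/13, f(2.75) = 8/15, f(3) = 0.5.
Sum = Σ Δu_i · f(u_i).
Sum ≈ 2.27543.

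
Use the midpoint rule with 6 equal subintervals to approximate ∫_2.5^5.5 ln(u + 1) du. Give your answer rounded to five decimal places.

4.78341

Δu = (5.5 − 2.5)/6 = 0.5.
Midpoints: 2.75, 3.25, 3.75, 4.25, 4.75, 5.25.
f(2.75) ≈ 1.32176, f(3.25) ≈ 1.44692, f(3.75) ≈ 1.55814, f(4.25) ≈ 1.65823, f(4.75) ≈ 1.74920, f(5.25) ≈ 1.83258.
Sum = Δu · [f(2.75) + f(3.25) + f(3.75) + ...].
Sum ≈ 4.78341.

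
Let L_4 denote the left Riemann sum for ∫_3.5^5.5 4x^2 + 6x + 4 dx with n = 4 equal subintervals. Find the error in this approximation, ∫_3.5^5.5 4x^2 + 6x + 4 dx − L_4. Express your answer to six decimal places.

Exact integral: ∫_3.5^5.5 f(x) dx ≈ 226.66666667.
L_4 = 206.
Error ≈ 226.66666667 − 206 ≈ 20.666667.

20.666667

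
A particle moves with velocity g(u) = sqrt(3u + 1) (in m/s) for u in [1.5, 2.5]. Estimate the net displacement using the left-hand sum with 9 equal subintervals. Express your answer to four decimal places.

Δu = (2.5 − 1.5)/9 = 1/9.
Left endpoints: 1.5, 29/18, 31/18, 11/6, 35/18, 37/18, 13/6, 41/18, 43/18.
g(1.5) ≈ 2.3452, g(29/18) ≈ 2.4152, g(31/18) ≈ 2.4833, g(11/6) ≈ 2.5495, g(35/18) ≈ 2.6141, g(37/18) ≈ 2.6771, g(13/6) ≈ 2.7386, g(41/18) ≈ 2.7988, g(43/18) ≈ 2.8577.
Sum = Δu · [g(1.5) + g(29/18) + g(31/18) + ...].
Sum ≈ 2.6088.

2.6088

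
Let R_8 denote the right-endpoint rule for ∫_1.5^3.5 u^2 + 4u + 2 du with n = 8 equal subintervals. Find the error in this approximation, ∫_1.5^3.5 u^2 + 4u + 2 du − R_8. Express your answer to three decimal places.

Exact integral: ∫_1.5^3.5 f(u) du ≈ 37.16667.
R_8 = 39.4375.
Error ≈ 37.16667 − 39.4375 ≈ -2.271.

-2.271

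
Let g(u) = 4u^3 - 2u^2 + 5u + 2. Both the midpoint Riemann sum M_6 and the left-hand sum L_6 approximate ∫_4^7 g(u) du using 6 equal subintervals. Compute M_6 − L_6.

254.25

M_6 = 2043.5.
L_6 = 1789.25.
M_6 − L_6 = 254.25.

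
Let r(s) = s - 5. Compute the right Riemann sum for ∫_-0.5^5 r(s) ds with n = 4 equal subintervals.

-11.34375

Δs = (5 − (-0.5))/4 = 1.375.
Right endpoints: 0.875, 2.25, 3.625, 5.
r(0.875) = -4.125, r(2.25) = -2.75, r(3.625) = -1.375, r(5) = 0.
Sum = Δs · [r(0.875) + r(2.25) + r(3.625) + r(5)].
Sum = -11.34375.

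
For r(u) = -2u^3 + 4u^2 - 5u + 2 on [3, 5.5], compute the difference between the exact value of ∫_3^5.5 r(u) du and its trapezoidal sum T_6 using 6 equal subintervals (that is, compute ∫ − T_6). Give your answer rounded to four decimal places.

Exact integral: ∫_3^5.5 r(u) du ≈ -279.322917.
T_6 ≈ -280.878183.
Error ≈ -279.322917 − (-280.878183) ≈ 1.5553.

1.5553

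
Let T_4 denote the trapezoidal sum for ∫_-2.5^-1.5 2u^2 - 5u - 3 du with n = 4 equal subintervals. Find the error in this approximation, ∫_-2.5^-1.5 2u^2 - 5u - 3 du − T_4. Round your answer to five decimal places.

Exact integral: ∫_-2.5^-1.5 f(u) du ≈ 15.1666667.
T_4 = 15.1875.
Error ≈ 15.1666667 − 15.1875 ≈ -0.02083.

-0.02083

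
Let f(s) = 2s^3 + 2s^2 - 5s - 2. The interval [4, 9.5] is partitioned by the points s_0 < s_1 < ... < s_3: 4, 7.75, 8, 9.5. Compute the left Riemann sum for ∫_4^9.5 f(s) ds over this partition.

Subinterval widths: 3.75, 0.25, 1.5.
Left endpoints: 4, 7.75, 8.
f(4) = 138, f(7.75) = 1010.34375, f(8) = 1110.
Sum = Σ Δs_i · f(s_i).
Sum = 2435.0859375.

2435.0859375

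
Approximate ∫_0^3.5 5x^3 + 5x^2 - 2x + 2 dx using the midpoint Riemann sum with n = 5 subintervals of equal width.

249.3203125

Δx = (3.5 − 0)/5 = 0.7.
Midpoints: 0.35, 1.05, 1.75, 2.45, 3.15.
f(0.35) = 2.126875, f(1.05) = 11.200625, f(1.75) = 40.609375, f(2.45) = 100.643125, f(3.15) = 201.591875.
Sum = Δx · [f(0.35) + f(1.05) + f(1.75) + f(2.45) + f(3.15)].
Sum = 249.3203125.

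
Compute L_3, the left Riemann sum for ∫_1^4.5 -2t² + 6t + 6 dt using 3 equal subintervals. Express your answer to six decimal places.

27.287037

Δt = (4.5 − 1)/3 = 7/6.
Left endpoints: 1, 13/6, 10/3.
f(1) = 10, f(13/6) = 173/18, f(10/3) = 34/9.
Sum = Δt · [f(1) + f(13/6) + f(10/3)].
Sum ≈ 27.287037.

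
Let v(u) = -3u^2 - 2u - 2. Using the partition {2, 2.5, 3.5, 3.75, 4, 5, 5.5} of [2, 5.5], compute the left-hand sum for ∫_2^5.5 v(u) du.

-160.609375

Subinterval widths: 0.5, 1, 0.25, 0.25, 1, 0.5.
Left endpoints: 2, 2.5, 3.5, 3.75, 4, 5.
v(2) = -18, v(2.5) = -25.75, v(3.5) = -45.75, v(3.75) = -51.6875, v(4) = -58, v(5) = -87.
Sum = Σ Δu_i · v(u_i).
Sum = -160.609375.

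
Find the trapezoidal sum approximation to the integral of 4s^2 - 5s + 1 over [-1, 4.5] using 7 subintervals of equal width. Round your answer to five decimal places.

82.47194

Δs = (4.5 − (-1))/7 = 11/14.
f(-1) = 10, f(-3/14) = 221/98, f(4/7) = -27/49, f(19/14) = 155/98, f(15/7) = 424/49, f(41/14) = 2025/98, f(26/7) = 1843/49, f(4.5) = 59.5.
T_7 = (Δs/2)·[f(s_0) + 2f(s_1) + ... + 2f(s_{6}) + f(s_7)].
Sum ≈ 82.47194.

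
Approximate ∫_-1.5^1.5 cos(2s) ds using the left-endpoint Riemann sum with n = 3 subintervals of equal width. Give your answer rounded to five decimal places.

0.09061

Δs = (1.5 − (-1.5))/3 = 1.
Left endpoints: -1.5, -0.5, 0.5.
f(-1.5) ≈ -0.98999, f(-0.5) ≈ 0.54030, f(0.5) ≈ 0.54030.
Sum = Δs · [f(-1.5) + f(-0.5) + f(0.5)].
Sum ≈ 0.09061.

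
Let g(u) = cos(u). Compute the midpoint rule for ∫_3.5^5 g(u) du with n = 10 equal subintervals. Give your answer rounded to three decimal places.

-0.609

Δu = (5 − 3.5)/10 = 0.15.
Midpoints: 3.575, 3.725, 3.875, 4.025, 4.175, 4.325, 4.475, 4.625, 4.775, 4.925.
g(3.575) ≈ -0.908, g(3.725) ≈ -0.835, g(3.875) ≈ -0.743, g(4.025) ≈ -0.635, g(4.175) ≈ -0.512, g(4.325) ≈ -0.378, g(4.475) ≈ -0.235, g(4.625) ≈ -0.087, g(4.775) ≈ 0.063, g(4.925) ≈ 0.211.
Sum = Δu · [g(3.575) + g(3.725) + g(3.875) + ...].
Sum ≈ -0.609.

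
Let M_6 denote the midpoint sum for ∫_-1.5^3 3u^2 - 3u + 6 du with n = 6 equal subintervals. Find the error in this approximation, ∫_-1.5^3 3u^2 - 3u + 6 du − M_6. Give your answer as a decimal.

0.6328125

Exact integral: ∫_-1.5^3 f(u) du = 47.25.
M_6 = 46.6171875.
Error = 47.25 − 46.6171875 = 0.6328125.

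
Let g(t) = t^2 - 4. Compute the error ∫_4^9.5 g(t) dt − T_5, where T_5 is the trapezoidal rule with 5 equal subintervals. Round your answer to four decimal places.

Exact integral: ∫_4^9.5 g(t) dt ≈ 242.458333.
T_5 = 243.5675.
Error ≈ 242.458333 − 243.5675 ≈ -1.1092.

-1.1092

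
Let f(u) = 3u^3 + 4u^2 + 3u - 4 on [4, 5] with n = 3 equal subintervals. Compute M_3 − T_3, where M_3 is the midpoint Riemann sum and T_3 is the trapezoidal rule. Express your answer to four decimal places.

M_3 ≈ 367.171296.
T_3 ≈ 368.407407.
M_3 − T_3 ≈ -1.2361.

-1.2361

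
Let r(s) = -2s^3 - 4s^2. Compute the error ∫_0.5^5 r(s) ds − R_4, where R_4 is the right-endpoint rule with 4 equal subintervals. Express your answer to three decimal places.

Exact integral: ∫_0.5^5 r(s) ds = -478.96875.
R_4 ≈ -694.59961.
Error ≈ -478.96875 − (-694.59961) ≈ 215.631.

215.631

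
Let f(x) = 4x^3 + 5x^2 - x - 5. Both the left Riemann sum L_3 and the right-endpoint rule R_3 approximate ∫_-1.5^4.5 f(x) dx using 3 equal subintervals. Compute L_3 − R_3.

-924

L_3 = 153.5.
R_3 = 1077.5.
L_3 − R_3 = -924.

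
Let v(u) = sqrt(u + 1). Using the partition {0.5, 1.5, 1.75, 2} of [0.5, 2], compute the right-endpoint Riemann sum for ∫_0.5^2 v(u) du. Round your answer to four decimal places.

2.4287

Subinterval widths: 1, 0.25, 0.25.
Right endpoints: 1.5, 1.75, 2.
v(1.5) ≈ 1.5811, v(1.75) ≈ 1.6583, v(2) ≈ 1.7321.
Sum = Σ Δu_i · v(u_i).
Sum ≈ 2.4287.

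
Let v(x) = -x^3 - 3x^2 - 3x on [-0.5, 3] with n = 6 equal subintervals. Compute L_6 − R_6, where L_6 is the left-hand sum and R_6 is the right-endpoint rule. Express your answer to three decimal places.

L_6 ≈ -43.19401.
R_6 ≈ -80.45443.
L_6 − R_6 ≈ 37.260.

37.260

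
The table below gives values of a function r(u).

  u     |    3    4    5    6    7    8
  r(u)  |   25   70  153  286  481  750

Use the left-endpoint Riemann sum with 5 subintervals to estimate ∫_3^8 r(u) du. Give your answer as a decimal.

1015

Δu = 1.
Sum = 1·[25 + 70 + 153 + 286 + 481] = 1015.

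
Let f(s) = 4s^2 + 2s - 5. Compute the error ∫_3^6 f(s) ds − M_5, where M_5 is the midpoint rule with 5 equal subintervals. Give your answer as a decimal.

Exact integral: ∫_3^6 f(s) ds = 264.
M_5 = 263.64.
Error = 264 − 263.64 = 0.36.

0.36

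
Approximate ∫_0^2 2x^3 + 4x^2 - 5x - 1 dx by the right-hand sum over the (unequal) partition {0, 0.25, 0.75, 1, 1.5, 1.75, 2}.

Subinterval widths: 0.25, 0.5, 0.25, 0.5, 0.25, 0.25.
Right endpoints: 0.25, 0.75, 1, 1.5, 1.75, 2.
f(0.25) = -1.96875, f(0.75) = -1.65625, f(1) = 0, f(1.5) = 7.25, f(1.75) = 13.21875, f(2) = 21.
Sum = Σ Δx_i · f(x_i).
Sum = 10.859375.

10.859375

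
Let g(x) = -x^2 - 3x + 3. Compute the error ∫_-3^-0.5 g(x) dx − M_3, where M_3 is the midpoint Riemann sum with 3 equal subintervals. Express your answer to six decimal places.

Exact integral: ∫_-3^-0.5 g(x) dx ≈ 11.66666667.
M_3 ≈ 11.81134259.
Error ≈ 11.66666667 − 11.81134259 ≈ -0.144676.

-0.144676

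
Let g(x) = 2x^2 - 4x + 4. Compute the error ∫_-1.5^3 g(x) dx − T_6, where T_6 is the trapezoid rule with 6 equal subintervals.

-0.84375

Exact integral: ∫_-1.5^3 g(x) dx = 24.75.
T_6 = 25.59375.
Error = 24.75 − 25.59375 = -0.84375.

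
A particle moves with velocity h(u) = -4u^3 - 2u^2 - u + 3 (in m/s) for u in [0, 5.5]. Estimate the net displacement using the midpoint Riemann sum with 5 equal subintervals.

Δu = (5.5 − 0)/5 = 1.1.
Midpoints: 0.55, 1.65, 2.75, 3.85, 4.95.
h(0.55) = 1.1795, h(1.65) = -22.0635, h(2.75) = -98.0625, h(3.85) = -258.7615, h(4.95) = -536.1045.
Sum = Δu · [h(0.55) + h(1.65) + h(2.75) + h(3.85) + h(4.95)].
Sum = -1005.19375.

-1005.19375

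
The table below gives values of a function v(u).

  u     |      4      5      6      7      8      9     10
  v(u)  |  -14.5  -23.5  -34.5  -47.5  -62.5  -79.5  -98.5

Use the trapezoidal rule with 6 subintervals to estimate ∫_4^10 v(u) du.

-304

Δu = 1.
T_6 = (1/2)·[(-14.5) + 2·(-23.5) + 2·(-34.5) + 2·(-47.5) + 2·(-62.5) + 2·(-79.5) + (-98.5)] = -304.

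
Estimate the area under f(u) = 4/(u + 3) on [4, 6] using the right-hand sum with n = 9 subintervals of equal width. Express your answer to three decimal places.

Δu = (6 − 4)/9 = 2/9.
Right endpoints: 38/9, 40/9, 14/3, 44/9, 46/9, 16/3, 50/9, 52/9, 6.
f(38/9) = 36/65, f(40/9) = 36/67, f(14/3) = 12/23, f(44/9) = 36/71, f(46/9) = 36/73, f(16/3) = 0.48, f(50/9) = 36/77, f(52/9) = 36/79, f(6) = 4/9.
Sum = Δu · [f(38/9) + f(40/9) + f(14/3) + ...].
Sum ≈ 0.991.

0.991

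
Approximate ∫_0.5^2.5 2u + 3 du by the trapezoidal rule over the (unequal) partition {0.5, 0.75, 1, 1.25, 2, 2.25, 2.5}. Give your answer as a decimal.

Subinterval widths: 0.25, 0.25, 0.25, 0.75, 0.25, 0.25.
f(0.5) = 4, f(0.75) = 4.5, f(1) = 5, f(1.25) = 5.5, f(2) = 7, f(2.25) = 7.5, f(2.5) = 8.
On each subinterval the trapezoid contributes (Δu_i/2)·[f(u_{i-1}) + f(u_i)].
Sum = 12.

12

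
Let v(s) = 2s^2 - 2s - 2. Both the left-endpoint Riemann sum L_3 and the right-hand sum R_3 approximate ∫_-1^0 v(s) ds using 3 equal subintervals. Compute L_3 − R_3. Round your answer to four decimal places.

1.3333

L_3 ≈ 0.370370.
R_3 ≈ -0.962963.
L_3 − R_3 ≈ 1.3333.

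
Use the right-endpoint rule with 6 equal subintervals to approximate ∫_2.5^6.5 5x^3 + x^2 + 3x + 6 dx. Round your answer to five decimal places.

2814.79630

Δx = (6.5 − 2.5)/6 = 2/3.
Right endpoints: 19/6, 23/6, 4.5, 31/6, 35/6, 6.5.
f(19/6) = 39809/216, f(23/6) = 67789/216, f(4.5) = 495.375, f(31/6) = 159365/216, f(35/6) = 226801/216, f(6.5) = 1440.875.
Sum = Δx · [f(19/6) + f(23/6) + f(4.5) + ...].
Sum ≈ 2814.79630.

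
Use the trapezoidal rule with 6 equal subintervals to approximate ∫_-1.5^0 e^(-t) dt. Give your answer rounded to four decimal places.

3.4998

Δt = (0 − (-1.5))/6 = 0.25.
f(-1.5) ≈ 4.4817, f(-1.25) ≈ 3.4903, f(-1) ≈ 2.7183, f(-0.75) ≈ 2.1170, f(-0.5) ≈ 1.6487, f(-0.25) ≈ 1.2840, f(0) ≈ 1.0000.
T_6 = (Δt/2)·[f(t_0) + 2f(t_1) + ... + 2f(t_{5}) + f(t_6)].
Sum ≈ 3.4998.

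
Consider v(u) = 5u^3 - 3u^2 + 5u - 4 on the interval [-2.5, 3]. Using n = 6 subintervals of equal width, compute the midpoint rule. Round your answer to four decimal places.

-5.6170

Δu = (3 − (-2.5))/6 = 11/12.
Midpoints: -49/24, -1.125, -5/24, 17/24, 1.625, 61/24.
v(-49/24) = -957533/13824, v(-1.125) = -10517/512, v(-5/24) = -72121/13824, v(17/24) = -2579/13824, v(1.625) = 9041/512, v(61/24) = 987377/13824.
Sum = Δu · [v(-49/24) + v(-1.125) + v(-5/24) + ...].
Sum ≈ -5.6170.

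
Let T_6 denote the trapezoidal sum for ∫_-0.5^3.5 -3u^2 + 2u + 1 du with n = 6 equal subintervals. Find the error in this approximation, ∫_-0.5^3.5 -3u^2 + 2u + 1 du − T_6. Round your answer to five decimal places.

0.88889

Exact integral: ∫_-0.5^3.5 f(u) du = -27.
T_6 ≈ -27.8888889.
Error ≈ -27 − (-27.8888889) ≈ 0.88889.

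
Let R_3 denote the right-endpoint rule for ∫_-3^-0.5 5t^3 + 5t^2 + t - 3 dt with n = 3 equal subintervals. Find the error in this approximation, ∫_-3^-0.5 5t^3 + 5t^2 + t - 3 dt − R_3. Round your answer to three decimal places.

-32.653

Exact integral: ∫_-3^-0.5 f(t) dt ≈ -68.25521.
R_3 ≈ -35.60185.
Error ≈ -68.25521 − (-35.60185) ≈ -32.653.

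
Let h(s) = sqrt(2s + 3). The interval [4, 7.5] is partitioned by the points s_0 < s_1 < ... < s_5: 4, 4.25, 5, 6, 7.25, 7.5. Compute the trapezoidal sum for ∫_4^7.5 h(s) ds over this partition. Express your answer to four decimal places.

Subinterval widths: 0.25, 0.75, 1, 1.25, 0.25.
h(4) ≈ 3.3166, h(4.25) ≈ 3.3912, h(5) ≈ 3.6056, h(6) ≈ 3.8730, h(7.25) ≈ 4.1833, h(7.5) ≈ 4.2426.
On each subinterval the trapezoid contributes (Δs_i/2)·[h(s_{i-1}) + h(s_i)].
Sum ≈ 13.2899.

13.2899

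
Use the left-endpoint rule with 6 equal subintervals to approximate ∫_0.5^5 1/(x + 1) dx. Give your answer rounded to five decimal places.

1.59286

Δx = (5 − 0.5)/6 = 0.75.
Left endpoints: 0.5, 1.25, 2, 2.75, 3.5, 4.25.
f(0.5) = 2/3, f(1.25) = 4/9, f(2) = 1/3, f(2.75) = 4/15, f(3.5) = 2/9, f(4.25) = 4/21.
Sum = Δx · [f(0.5) + f(1.25) + f(2) + ...].
Sum ≈ 1.59286.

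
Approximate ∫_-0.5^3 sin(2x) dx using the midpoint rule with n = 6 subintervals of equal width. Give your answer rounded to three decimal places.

Δx = (3 − (-0.5))/6 = 7/12.
Midpoints: -5/24, 0.375, 23/24, 37/24, 2.125, 65/24.
f(-5/24) ≈ -0.405, f(0.375) ≈ 0.682, f(23/24) ≈ 0.941, f(37/24) ≈ 0.058, f(2.125) ≈ -0.895, f(65/24) ≈ -0.762.
Sum = Δx · [f(-5/24) + f(0.375) + f(23/24) + ...].
Sum ≈ -0.222.

-0.222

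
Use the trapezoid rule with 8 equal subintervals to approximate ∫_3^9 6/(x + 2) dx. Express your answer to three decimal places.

Δx = (9 − 3)/8 = 0.75.
f(3) = 1.2, f(3.75) = 24/23, f(4.5) = 12/13, f(5.25) = 24/29, f(6) = 0.75, f(6.75) = 24/35, f(7.5) = 12/19, f(8.25) = 24/41, f(9) = 6/11.
T_8 = (Δx/2)·[f(x_0) + 2f(x_1) + ... + 2f(x_{7}) + f(x_8)].
Sum ≈ 4.740.

4.740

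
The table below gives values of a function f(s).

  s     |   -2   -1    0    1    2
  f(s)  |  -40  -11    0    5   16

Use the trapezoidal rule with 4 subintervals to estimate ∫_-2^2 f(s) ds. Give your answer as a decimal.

Δs = 1.
T_4 = (1/2)·[(-40) + 2·(-11) + 2·0 + 2·5 + 16] = -18.

-18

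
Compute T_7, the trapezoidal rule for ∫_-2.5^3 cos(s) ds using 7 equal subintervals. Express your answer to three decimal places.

0.701

Δs = (3 − (-2.5))/7 = 11/14.
f(-2.5) ≈ -0.801, f(-12/7) ≈ -0.143, f(-13/14) ≈ 0.599, f(-1/7) ≈ 0.990, f(9/14) ≈ 0.800, f(10/7) ≈ 0.142, f(31/14) ≈ -0.600, f(3) ≈ -0.990.
T_7 = (Δs/2)·[f(s_0) + 2f(s_1) + ... + 2f(s_{6}) + f(s_7)].
Sum ≈ 0.701.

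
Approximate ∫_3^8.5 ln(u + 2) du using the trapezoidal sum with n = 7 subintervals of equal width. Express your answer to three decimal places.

11.137

Δu = (8.5 − 3)/7 = 11/14.
f(3) ≈ 1.609, f(53/14) ≈ 1.755, f(32/7) ≈ 1.883, f(75/14) ≈ 1.996, f(43/7) ≈ 2.097, f(97/14) ≈ 2.189, f(54/7) ≈ 2.274, f(8.5) ≈ 2.351.
T_7 = (Δu/2)·[f(u_0) + 2f(u_1) + ... + 2f(u_{6}) + f(u_7)].
Sum ≈ 11.137.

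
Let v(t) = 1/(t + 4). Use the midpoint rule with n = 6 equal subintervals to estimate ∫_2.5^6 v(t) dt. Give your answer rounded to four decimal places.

0.4306

Δt = (6 − 2.5)/6 = 7/12.
Midpoints: 67/24, 3.375, 95/24, 109/24, 5.125, 137/24.
v(67/24) = 24/163, v(3.375) = 8/59, v(95/24) = 24/191, v(109/24) = 24/205, v(5.125) = 8/73, v(137/24) = 24/233.
Sum = Δt · [v(67/24) + v(3.375) + v(95/24) + ...].
Sum ≈ 0.4306.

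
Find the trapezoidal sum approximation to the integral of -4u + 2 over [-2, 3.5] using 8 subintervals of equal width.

-5.5

Δu = (3.5 − (-2))/8 = 0.6875.
f(-2) = 10, f(-1.3125) = 7.25, f(-0.625) = 4.5, f(0.0625) = 1.75, f(0.75) = -1, f(1.4375) = -3.75, f(2.125) = -6.5, f(2.8125) = -9.25, f(3.5) = -12.
T_8 = (Δu/2)·[f(u_0) + 2f(u_1) + ... + 2f(u_{7}) + f(u_8)].
Sum = -5.5.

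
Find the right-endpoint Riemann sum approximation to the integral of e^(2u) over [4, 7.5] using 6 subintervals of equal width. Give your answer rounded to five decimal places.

Δu = (7.5 − 4)/6 = 7/12.
Right endpoints: 55/12, 31/6, 5.75, 19/3, 83/12, 7.5.
f(55/12) ≈ 9572.66257, f(31/6) ≈ 30740.40934, f(5.75) ≈ 98715.77101, f(19/3) ≈ 317003.04759, f(83/12) ≈ 1017982.54882, f(7.5) ≈ 3269017.37247.
Sum = Δu · [f(55/12) + f(31/6) + f(5.75) + ...].
Sum ≈ 2766768.55689.

2766768.55689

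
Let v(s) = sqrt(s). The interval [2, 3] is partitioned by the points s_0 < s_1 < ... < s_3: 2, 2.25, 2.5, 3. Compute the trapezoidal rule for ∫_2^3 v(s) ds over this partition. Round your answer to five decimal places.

Subinterval widths: 0.25, 0.25, 0.5.
v(2) ≈ 1.41421, v(2.25) ≈ 1.50000, v(2.5) ≈ 1.58114, v(3) ≈ 1.73205.
On each subinterval the trapezoid contributes (Δs_i/2)·[v(s_{i-1}) + v(s_i)].
Sum ≈ 1.57772.

1.57772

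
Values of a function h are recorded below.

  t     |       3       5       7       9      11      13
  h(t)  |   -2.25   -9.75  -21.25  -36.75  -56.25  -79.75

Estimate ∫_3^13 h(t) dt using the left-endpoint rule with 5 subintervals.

Δt = 2.
Sum = 2·[(-2.25) + (-9.75) + (-21.25) + (-36.75) + (-56.25)] = -252.5.

-252.5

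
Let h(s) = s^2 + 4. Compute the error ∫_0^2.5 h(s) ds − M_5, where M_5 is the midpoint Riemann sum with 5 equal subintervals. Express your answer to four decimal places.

0.0521

Exact integral: ∫_0^2.5 h(s) ds ≈ 15.208333.
M_5 = 15.15625.
Error ≈ 15.208333 − 15.15625 ≈ 0.0521.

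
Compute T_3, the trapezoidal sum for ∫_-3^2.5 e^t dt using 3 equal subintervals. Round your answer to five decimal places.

Δt = (2.5 − (-3))/3 = 11/6.
f(-3) ≈ 0.04979, f(-7/6) ≈ 0.31140, f(2/3) ≈ 1.94773, f(2.5) ≈ 12.18249.
T_3 = (Δt/2)·[f(t_0) + 2f(t_1) + 2f(t_2) + f(t_3)].
Sum ≈ 15.35468.

15.35468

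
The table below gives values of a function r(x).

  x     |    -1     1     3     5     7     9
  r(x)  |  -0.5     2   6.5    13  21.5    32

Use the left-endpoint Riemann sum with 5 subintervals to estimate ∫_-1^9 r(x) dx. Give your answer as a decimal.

85

Δx = 2.
Sum = 2·[(-0.5) + 2 + 6.5 + 13 + 21.5] = 85.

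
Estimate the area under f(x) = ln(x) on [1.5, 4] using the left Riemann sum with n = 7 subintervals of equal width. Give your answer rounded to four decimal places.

Δx = (4 − 1.5)/7 = 5/14.
Left endpoints: 1.5, 13/7, 31/14, 18/7, 41/14, 23/7, 51/14.
f(1.5) ≈ 0.4055, f(13/7) ≈ 0.6190, f(31/14) ≈ 0.7949, f(18/7) ≈ 0.9445, f(41/14) ≈ 1.0745, f(23/7) ≈ 1.1896, f(51/14) ≈ 1.2928.
Sum = Δx · [f(1.5) + f(13/7) + f(31/14) + ...].
Sum ≈ 2.2574.

2.2574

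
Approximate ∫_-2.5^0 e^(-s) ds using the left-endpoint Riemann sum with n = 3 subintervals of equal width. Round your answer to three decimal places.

Δs = (0 − (-2.5))/3 = 5/6.
Left endpoints: -2.5, -5/3, -5/6.
f(-2.5) ≈ 12.182, f(-5/3) ≈ 5.294, f(-5/6) ≈ 2.301.
Sum = Δs · [f(-2.5) + f(-5/3) + f(-5/6)].
Sum ≈ 16.482.

16.482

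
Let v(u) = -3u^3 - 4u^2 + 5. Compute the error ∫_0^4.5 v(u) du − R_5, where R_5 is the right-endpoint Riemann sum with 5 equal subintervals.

174.200625

Exact integral: ∫_0^4.5 v(u) du = -406.546875.
R_5 = -580.7475.
Error = -406.546875 − (-580.7475) = 174.200625.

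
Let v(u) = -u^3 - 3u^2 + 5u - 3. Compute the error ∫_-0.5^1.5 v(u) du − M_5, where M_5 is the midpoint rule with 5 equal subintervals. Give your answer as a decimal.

Exact integral: ∫_-0.5^1.5 v(u) du = -5.75.
M_5 = -5.63.
Error = -5.75 − (-5.63) = -0.12.

-0.12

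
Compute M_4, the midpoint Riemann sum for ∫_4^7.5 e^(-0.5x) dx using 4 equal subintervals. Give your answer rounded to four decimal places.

0.2219

Δx = (7.5 − 4)/4 = 0.875.
Midpoints: 4.4375, 5.3125, 6.1875, 7.0625.
f(4.4375) ≈ 0.1087, f(5.3125) ≈ 0.0702, f(6.1875) ≈ 0.0453, f(7.0625) ≈ 0.0293.
Sum = Δx · [f(4.4375) + f(5.3125) + f(6.1875) + f(7.0625)].
Sum ≈ 0.2219.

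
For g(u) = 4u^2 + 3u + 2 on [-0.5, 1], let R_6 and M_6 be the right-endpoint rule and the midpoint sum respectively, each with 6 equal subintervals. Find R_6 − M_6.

R_6 = 6.625.
M_6 = 5.59375.
R_6 − M_6 = 1.03125.

1.03125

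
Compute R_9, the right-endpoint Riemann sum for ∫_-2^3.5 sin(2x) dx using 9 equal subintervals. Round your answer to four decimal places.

-0.6444

Δx = (3.5 − (-2))/9 = 11/18.
Right endpoints: -25/18, -7/9, -1/6, 4/9, 19/18, 5/3, 41/18, 26/9, 3.5.
f(-25/18) ≈ -0.3558, f(-7/9) ≈ -0.9999, f(-1/6) ≈ -0.3272, f(4/9) ≈ 0.7764, f(19/18) ≈ 0.8575, f(5/3) ≈ -0.1906, f(41/18) ≈ -0.9877, f(26/9) ≈ -0.4842, f(3.5) ≈ 0.6570.
Sum = Δx · [f(-25/18) + f(-7/9) + f(-1/6) + ...].
Sum ≈ -0.6444.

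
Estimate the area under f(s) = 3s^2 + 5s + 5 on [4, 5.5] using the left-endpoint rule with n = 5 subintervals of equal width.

Δs = (5.5 − 4)/5 = 0.3.
Left endpoints: 4, 4.3, 4.6, 4.9, 5.2.
f(4) = 73, f(4.3) = 81.97, f(4.6) = 91.48, f(4.9) = 101.53, f(5.2) = 112.12.
Sum = Δs · [f(4) + f(4.3) + f(4.6) + f(4.9) + f(5.2)].
Sum = 138.03.

138.03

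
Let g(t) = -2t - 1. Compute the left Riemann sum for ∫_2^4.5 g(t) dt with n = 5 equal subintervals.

-17.5

Δt = (4.5 − 2)/5 = 0.5.
Left endpoints: 2, 2.5, 3, 3.5, 4.
g(2) = -5, g(2.5) = -6, g(3) = -7, g(3.5) = -8, g(4) = -9.
Sum = Δt · [g(2) + g(2.5) + g(3) + g(3.5) + g(4)].
Sum = -17.5.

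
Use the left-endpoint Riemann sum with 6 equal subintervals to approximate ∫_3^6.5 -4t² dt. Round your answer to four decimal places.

-292.1690

Δt = (6.5 − 3)/6 = 7/12.
Left endpoints: 3, 43/12, 25/6, 4.75, 16/3, 71/12.
f(3) = -36, f(43/12) = -1849/36, f(25/6) = -625/9, f(4.75) = -90.25, f(16/3) = -1024/9, f(71/12) = -5041/36.
Sum = Δt · [f(3) + f(43/12) + f(25/6) + ...].
Sum ≈ -292.1690.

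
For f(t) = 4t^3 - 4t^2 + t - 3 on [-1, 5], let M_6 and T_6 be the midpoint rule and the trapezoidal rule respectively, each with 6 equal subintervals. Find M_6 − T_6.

M_6 = 440.
T_6 = 470.
M_6 − T_6 = -30.

-30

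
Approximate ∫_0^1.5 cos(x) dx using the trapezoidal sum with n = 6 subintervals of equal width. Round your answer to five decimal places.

0.99229

Δx = (1.5 − 0)/6 = 0.25.
f(0) ≈ 1.00000, f(0.25) ≈ 0.96891, f(0.5) ≈ 0.87758, f(0.75) ≈ 0.73169, f(1) ≈ 0.54030, f(1.25) ≈ 0.31532, f(1.5) ≈ 0.07074.
T_6 = (Δx/2)·[f(x_0) + 2f(x_1) + ... + 2f(x_{5}) + f(x_6)].
Sum ≈ 0.99229.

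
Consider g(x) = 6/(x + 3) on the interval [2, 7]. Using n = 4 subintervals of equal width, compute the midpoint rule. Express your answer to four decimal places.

4.1473

Δx = (7 − 2)/4 = 1.25.
Midpoints: 2.625, 3.875, 5.125, 6.375.
g(2.625) = 16/15, g(3.875) = 48/55, g(5.125) = 48/65, g(6.375) = 0.64.
Sum = Δx · [g(2.625) + g(3.875) + g(5.125) + g(6.375)].
Sum ≈ 4.1473.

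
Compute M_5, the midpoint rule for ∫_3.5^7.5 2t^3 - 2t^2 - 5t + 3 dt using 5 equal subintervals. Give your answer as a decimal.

Δt = (7.5 − 3.5)/5 = 0.8.
Midpoints: 3.9, 4.7, 5.5, 6.3, 7.1.
f(3.9) = 71.718, f(4.7) = 142.966, f(5.5) = 247.75, f(6.3) = 392.214, f(7.1) = 582.502.
Sum = Δt · [f(3.9) + f(4.7) + f(5.5) + f(6.3) + f(7.1)].
Sum = 1149.72.

1149.72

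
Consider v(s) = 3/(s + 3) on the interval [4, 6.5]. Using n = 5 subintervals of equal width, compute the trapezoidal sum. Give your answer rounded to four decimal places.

0.9167

Δs = (6.5 − 4)/5 = 0.5.
v(4) = 3/7, v(4.5) = 0.4, v(5) = 0.375, v(5.5) = 6/17, v(6) = 1/3, v(6.5) = 6/19.
T_5 = (Δs/2)·[v(s_0) + 2v(s_1) + ... + 2v(s_{4}) + v(s_5)].
Sum ≈ 0.9167.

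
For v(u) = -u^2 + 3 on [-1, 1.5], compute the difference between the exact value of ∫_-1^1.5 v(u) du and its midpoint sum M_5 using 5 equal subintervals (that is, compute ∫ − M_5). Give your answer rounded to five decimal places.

-0.05208

Exact integral: ∫_-1^1.5 v(u) du ≈ 6.0416667.
M_5 = 6.09375.
Error ≈ 6.0416667 − 6.09375 ≈ -0.05208.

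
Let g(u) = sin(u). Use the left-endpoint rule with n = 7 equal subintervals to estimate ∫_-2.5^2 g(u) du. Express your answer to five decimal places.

-0.85629

Δu = (2 − (-2.5))/7 = 9/14.
Left endpoints: -2.5, -13/7, -17/14, -4/7, 1/14, 5/7, 19/14.
g(-2.5) ≈ -0.59847, g(-13/7) ≈ -0.95928, g(-17/14) ≈ -0.93712, g(-4/7) ≈ -0.54083, g(1/14) ≈ 0.07137, g(5/7) ≈ 0.65508, g(19/14) ≈ 0.97726.
Sum = Δu · [g(-2.5) + g(-13/7) + g(-17/14) + ...].
Sum ≈ -0.85629.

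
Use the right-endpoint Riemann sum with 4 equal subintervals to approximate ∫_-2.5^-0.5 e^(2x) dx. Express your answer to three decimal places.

0.286

Δx = (-0.5 − (-2.5))/4 = 0.5.
Right endpoints: -2, -1.5, -1, -0.5.
f(-2) ≈ 0.018, f(-1.5) ≈ 0.050, f(-1) ≈ 0.135, f(-0.5) ≈ 0.368.
Sum = Δx · [f(-2) + f(-1.5) + f(-1) + f(-0.5)].
Sum ≈ 0.286.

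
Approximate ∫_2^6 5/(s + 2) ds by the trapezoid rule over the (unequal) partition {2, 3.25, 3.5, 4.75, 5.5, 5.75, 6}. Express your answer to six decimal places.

Subinterval widths: 1.25, 0.25, 1.25, 0.75, 0.25, 0.25.
f(2) = 1.25, f(3.25) = 20/21, f(3.5) = 10/11, f(4.75) = 20/27, f(5.5) = 2/3, f(5.75) = 20/31, f(6) = 0.625.
On each subinterval the trapezoid contributes (Δs_i/2)·[f(s_{i-1}) + f(s_i)].
Sum ≈ 3.490843.

3.490843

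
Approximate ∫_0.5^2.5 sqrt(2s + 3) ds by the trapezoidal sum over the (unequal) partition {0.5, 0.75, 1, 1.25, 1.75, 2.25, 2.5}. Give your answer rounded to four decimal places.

Subinterval widths: 0.25, 0.25, 0.25, 0.5, 0.5, 0.25.
f(0.5) ≈ 2.0000, f(0.75) ≈ 2.1213, f(1) ≈ 2.2361, f(1.25) ≈ 2.3452, f(1.75) ≈ 2.5495, f(2.25) ≈ 2.7386, f(2.5) ≈ 2.8284.
On each subinterval the trapezoid contributes (Δs_i/2)·[f(s_{i-1}) + f(s_i)].
Sum ≈ 4.8741.

4.8741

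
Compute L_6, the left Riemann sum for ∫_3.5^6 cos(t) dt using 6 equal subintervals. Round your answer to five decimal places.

-0.32480

Δt = (6 − 3.5)/6 = 5/12.
Left endpoints: 3.5, 47/12, 13/3, 4.75, 31/6, 67/12.
f(3.5) ≈ -0.93646, f(47/12) ≈ -0.71437, f(13/3) ≈ -0.37004, f(4.75) ≈ 0.03760, f(31/6) ≈ 0.43881, f(67/12) ≈ 0.76494.
Sum = Δt · [f(3.5) + f(47/12) + f(13/3) + ...].
Sum ≈ -0.32480.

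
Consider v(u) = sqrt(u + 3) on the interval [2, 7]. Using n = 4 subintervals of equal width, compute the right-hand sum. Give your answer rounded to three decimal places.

14.199

Δu = (7 − 2)/4 = 1.25.
Right endpoints: 3.25, 4.5, 5.75, 7.
v(3.25) ≈ 2.500, v(4.5) ≈ 2.739, v(5.75) ≈ 2.958, v(7) ≈ 3.162.
Sum = Δu · [v(3.25) + v(4.5) + v(5.75) + v(7)].
Sum ≈ 14.199.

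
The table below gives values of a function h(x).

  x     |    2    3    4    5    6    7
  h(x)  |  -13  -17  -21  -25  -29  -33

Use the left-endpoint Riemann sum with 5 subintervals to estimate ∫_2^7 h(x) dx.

-105

Δx = 1.
Sum = 1·[(-13) + (-17) + (-21) + (-25) + (-29)] = -105.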